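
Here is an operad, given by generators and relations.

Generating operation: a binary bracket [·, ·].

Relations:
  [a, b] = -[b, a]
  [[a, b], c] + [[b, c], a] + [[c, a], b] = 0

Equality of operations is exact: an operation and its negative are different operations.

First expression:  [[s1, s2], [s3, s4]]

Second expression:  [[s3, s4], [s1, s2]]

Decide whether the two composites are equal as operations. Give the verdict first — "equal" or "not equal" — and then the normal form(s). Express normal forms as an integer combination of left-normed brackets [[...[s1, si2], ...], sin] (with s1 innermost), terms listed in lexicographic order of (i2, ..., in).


not equal; first: [[[s1, s2], s3], s4] - [[[s1, s2], s4], s3]; second: -[[[s1, s2], s3], s4] + [[[s1, s2], s4], s3]

Normal form of the first expression: [[[s1, s2], s3], s4] - [[[s1, s2], s4], s3]
Normal form of the second expression: -[[[s1, s2], s3], s4] + [[[s1, s2], s4], s3]
The forms do not match — not equal.


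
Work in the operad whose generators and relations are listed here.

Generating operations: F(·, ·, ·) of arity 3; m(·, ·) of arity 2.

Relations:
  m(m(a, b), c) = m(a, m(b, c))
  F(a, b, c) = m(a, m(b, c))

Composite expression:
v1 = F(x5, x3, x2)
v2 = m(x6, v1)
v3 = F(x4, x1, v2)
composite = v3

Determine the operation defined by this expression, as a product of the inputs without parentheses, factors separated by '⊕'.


x4 ⊕ x1 ⊕ x6 ⊕ x5 ⊕ x3 ⊕ x2

Every regrouping of F is equal, so read the x-inputs in written order.
F(x5, x3, x2) reduces to x5 ⊕ x3 ⊕ x2
m(x6, F(x5, x3, x2)) reduces to x6 ⊕ x5 ⊕ x3 ⊕ x2
F(x4, x1, m(x6, F(x5, x3, x2))) reduces to x4 ⊕ x1 ⊕ x6 ⊕ x5 ⊕ x3 ⊕ x2


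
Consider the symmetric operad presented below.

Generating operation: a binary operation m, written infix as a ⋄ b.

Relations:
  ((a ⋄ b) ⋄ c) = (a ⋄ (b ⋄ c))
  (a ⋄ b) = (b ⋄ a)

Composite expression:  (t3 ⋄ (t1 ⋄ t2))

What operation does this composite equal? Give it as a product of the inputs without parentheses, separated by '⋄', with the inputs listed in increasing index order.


t1 ⋄ t2 ⋄ t3

Any arrangement under m is one operation, so sort the t-inputs.
(t1 ⋄ t2) spells out as t1 ⋄ t2
(t3 ⋄ (t1 ⋄ t2)) spells out as t3 ⋄ t1 ⋄ t2
the factors in increasing index order: t1 ⋄ t2 ⋄ t3


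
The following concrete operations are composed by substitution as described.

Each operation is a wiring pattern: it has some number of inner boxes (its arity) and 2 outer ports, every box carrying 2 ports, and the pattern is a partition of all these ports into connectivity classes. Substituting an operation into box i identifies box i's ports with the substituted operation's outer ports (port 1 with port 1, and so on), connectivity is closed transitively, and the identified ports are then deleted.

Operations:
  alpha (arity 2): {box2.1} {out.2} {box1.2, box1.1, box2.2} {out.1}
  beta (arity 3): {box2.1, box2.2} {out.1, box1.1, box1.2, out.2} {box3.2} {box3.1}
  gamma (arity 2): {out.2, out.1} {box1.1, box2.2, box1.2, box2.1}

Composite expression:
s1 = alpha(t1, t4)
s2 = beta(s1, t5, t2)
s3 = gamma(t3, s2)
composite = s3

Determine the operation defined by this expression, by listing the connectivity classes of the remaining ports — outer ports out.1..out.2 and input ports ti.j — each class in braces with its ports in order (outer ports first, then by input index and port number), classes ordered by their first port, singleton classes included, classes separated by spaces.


{out.1, out.2} {t1.1, t1.2, t4.2} {t2.1} {t2.2} {t3.1, t3.2} {t4.1} {t5.1, t5.2}

Treat the ports identified at gamma as solder joints: merge, then drop.
alpha over (t1, t4) gives {out.1} {out.2} {t1.1, t1.2, t4.2} {t4.1}, out.j being that stage's outer ports
beta over (t1, t4, t5, t2) gives {out.1, out.2} {t1.1, t1.2, t4.2} {t2.1} {t2.2} {t4.1} {t5.1, t5.2}, out.j being that stage's outer ports
gamma over (t3, t1, t4, t5, t2) gives {out.1, out.2} {t1.1, t1.2, t4.2} {t2.1} {t2.2} {t3.1, t3.2} {t4.1} {t5.1, t5.2}, out.j being that stage's outer ports


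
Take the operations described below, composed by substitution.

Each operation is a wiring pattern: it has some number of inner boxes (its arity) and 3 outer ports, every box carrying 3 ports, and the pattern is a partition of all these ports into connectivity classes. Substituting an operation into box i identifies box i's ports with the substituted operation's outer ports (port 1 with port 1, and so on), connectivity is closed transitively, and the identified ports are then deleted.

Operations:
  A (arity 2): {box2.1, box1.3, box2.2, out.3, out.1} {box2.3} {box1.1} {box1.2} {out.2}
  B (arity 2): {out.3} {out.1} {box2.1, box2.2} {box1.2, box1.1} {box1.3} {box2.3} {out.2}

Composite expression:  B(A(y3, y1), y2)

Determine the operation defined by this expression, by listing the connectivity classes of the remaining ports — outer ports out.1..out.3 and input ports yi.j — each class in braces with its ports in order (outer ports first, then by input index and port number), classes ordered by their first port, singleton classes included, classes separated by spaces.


{out.1} {out.2} {out.3} {y1.1, y1.2, y3.3} {y1.3} {y2.1, y2.2} {y2.3} {y3.1} {y3.2}

Treat the ports identified at B as solder joints: merge, then drop.
A over (y3, y1) gives {out.1, out.3, y1.1, y1.2, y3.3} {out.2} {y1.3} {y3.1} {y3.2}, out.j being that stage's outer ports
B over (y3, y1, y2) gives {out.1} {out.2} {out.3} {y1.1, y1.2, y3.3} {y1.3} {y2.1, y2.2} {y2.3} {y3.1} {y3.2}, out.j being that stage's outer ports


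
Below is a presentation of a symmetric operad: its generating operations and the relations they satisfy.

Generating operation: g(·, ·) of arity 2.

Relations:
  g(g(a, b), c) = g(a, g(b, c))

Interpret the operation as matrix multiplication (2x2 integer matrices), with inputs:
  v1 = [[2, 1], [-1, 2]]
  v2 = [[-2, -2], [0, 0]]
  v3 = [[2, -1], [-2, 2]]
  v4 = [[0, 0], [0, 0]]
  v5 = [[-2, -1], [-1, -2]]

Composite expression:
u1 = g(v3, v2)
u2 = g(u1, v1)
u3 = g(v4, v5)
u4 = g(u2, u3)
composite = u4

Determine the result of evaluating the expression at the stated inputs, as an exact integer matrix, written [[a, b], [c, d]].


g(v3, v2) = [[-4, -4], [4, 4]]
g(g(v3, v2), v1) = [[-4, -12], [4, 12]]
g(v4, v5) = [[0, 0], [0, 0]]
g(g(g(v3, v2), v1), g(v4, v5)) = [[0, 0], [0, 0]]

[[0, 0], [0, 0]]


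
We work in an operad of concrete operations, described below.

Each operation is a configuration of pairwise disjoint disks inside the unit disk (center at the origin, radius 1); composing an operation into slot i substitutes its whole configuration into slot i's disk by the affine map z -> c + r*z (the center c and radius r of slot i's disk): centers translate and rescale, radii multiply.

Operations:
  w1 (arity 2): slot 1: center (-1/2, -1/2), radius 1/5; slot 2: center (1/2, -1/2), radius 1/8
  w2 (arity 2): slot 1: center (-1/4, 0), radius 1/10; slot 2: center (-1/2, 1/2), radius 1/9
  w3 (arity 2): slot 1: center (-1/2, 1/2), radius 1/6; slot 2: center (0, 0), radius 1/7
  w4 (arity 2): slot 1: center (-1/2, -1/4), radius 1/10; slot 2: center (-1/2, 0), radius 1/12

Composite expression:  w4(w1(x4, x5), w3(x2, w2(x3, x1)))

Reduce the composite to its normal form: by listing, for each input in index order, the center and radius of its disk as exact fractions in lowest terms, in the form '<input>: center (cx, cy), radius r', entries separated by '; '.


x1: center (-85/168, 1/168), radius 1/756; x2: center (-13/24, 1/24), radius 1/72; x3: center (-169/336, 0), radius 1/840; x4: center (-11/20, -3/10), radius 1/50; x5: center (-9/20, -3/10), radius 1/80

Each x-disk chains the slot maps above it in w4; radii multiply.
x4 passes through 2 substitutions, ending at center (-11/20, -3/10), radius 1/50
x5 passes through 2 substitutions, ending at center (-9/20, -3/10), radius 1/80
x2 passes through 2 substitutions, ending at center (-13/24, 1/24), radius 1/72
x3 passes through 3 substitutions, ending at center (-169/336, 0), radius 1/840
x1 passes through 3 substitutions, ending at center (-85/168, 1/168), radius 1/756


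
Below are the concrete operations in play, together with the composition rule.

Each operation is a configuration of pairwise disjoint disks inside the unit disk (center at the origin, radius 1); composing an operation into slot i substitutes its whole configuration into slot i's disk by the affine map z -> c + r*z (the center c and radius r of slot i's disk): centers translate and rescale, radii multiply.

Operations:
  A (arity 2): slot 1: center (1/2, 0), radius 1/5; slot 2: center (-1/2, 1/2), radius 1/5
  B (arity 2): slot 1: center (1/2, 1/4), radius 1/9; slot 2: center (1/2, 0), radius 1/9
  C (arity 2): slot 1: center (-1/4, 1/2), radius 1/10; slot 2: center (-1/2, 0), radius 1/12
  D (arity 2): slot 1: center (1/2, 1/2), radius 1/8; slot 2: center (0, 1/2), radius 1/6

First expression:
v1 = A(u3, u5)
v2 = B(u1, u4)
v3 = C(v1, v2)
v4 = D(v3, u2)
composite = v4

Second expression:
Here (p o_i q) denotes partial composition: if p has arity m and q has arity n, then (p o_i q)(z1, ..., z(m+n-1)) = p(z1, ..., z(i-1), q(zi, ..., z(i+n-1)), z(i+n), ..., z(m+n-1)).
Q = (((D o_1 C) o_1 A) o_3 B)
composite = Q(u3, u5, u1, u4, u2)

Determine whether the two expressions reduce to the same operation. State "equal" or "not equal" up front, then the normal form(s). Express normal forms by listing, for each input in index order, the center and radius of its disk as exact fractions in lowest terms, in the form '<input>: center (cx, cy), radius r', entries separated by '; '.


equal; both compose to u1: center (85/192, 193/384), radius 1/864; u2: center (0, 1/2), radius 1/6; u3: center (19/40, 9/16), radius 1/400; u4: center (85/192, 1/2), radius 1/864; u5: center (37/80, 91/160), radius 1/400


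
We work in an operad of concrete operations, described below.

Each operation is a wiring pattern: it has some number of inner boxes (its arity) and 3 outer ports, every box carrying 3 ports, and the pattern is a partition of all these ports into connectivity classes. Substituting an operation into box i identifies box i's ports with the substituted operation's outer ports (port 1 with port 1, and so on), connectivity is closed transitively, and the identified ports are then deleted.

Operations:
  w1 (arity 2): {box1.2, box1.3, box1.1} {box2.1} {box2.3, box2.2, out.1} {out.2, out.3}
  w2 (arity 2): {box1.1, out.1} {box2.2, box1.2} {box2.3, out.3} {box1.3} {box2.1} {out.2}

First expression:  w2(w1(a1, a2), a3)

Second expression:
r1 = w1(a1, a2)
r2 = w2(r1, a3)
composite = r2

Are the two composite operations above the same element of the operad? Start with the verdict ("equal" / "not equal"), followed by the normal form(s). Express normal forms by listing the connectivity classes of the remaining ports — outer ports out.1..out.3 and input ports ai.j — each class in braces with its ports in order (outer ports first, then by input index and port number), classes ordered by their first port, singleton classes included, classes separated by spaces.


Normal form of the first expression: {out.1, a2.2, a2.3} {out.2} {out.3, a3.3} {a1.1, a1.2, a1.3} {a2.1} {a3.1} {a3.2}
Normal form of the second expression: {out.1, a2.2, a2.3} {out.2} {out.3, a3.3} {a1.1, a1.2, a1.3} {a2.1} {a3.1} {a3.2}
The normal forms match — equal.

equal; the common form is {out.1, a2.2, a2.3} {out.2} {out.3, a3.3} {a1.1, a1.2, a1.3} {a2.1} {a3.1} {a3.2}


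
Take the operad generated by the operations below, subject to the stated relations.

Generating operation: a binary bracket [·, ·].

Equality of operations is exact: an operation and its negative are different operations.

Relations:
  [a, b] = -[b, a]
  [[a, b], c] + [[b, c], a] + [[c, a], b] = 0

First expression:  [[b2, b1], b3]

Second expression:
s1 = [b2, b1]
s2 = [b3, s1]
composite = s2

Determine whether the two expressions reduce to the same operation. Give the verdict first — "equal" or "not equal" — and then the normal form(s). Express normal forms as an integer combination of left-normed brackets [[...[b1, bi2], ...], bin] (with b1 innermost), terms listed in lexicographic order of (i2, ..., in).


not equal; the first gives -[[b1, b2], b3] and the second [[b1, b2], b3]

The first expression reduces to -[[b1, b2], b3]
The second expression reduces to [[b1, b2], b3]
The normal forms differ: not equal.


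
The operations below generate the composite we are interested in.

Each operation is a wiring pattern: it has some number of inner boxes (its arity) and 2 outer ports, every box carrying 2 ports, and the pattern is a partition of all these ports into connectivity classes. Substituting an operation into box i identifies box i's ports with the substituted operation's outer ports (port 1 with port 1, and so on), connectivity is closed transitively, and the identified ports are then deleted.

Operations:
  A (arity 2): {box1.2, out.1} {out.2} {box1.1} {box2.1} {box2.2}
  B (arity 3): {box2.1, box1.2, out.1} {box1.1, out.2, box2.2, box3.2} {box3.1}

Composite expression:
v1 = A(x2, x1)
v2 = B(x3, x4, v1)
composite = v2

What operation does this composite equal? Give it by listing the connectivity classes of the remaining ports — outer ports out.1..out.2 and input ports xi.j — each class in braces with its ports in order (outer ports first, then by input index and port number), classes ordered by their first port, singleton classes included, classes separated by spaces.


After gluing at B, chains via deleted ports link the x-ports.
the subtree at A composes to {out.1, x2.2} {out.2} {x1.1} {x1.2} {x2.1} on (x2, x1); out.j = own outer ports
the subtree at B composes to {out.1, x3.2, x4.1} {out.2, x3.1, x4.2} {x1.1} {x1.2} {x2.1} {x2.2} on (x3, x4, x2, x1); out.j = own outer ports

{out.1, x3.2, x4.1} {out.2, x3.1, x4.2} {x1.1} {x1.2} {x2.1} {x2.2}


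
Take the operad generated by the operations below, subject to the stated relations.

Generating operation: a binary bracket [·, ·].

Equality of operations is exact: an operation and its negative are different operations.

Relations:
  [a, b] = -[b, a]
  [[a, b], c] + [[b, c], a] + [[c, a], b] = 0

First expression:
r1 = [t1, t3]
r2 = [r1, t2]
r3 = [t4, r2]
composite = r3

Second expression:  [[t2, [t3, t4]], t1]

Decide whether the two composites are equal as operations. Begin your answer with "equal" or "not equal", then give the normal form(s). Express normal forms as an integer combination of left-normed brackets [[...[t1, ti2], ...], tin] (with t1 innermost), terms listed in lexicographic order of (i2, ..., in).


not equal; first: -[[[t1, t3], t2], t4]; second: -[[[t1, t2], t3], t4] + [[[t1, t2], t4], t3] + [[[t1, t3], t4], t2] - [[[t1, t4], t3], t2]

The first expression reduces to -[[[t1, t3], t2], t4]
The second expression reduces to -[[[t1, t2], t3], t4] + [[[t1, t2], t4], t3] + [[[t1, t3], t4], t2] - [[[t1, t4], t3], t2]
The normal forms differ: not equal.


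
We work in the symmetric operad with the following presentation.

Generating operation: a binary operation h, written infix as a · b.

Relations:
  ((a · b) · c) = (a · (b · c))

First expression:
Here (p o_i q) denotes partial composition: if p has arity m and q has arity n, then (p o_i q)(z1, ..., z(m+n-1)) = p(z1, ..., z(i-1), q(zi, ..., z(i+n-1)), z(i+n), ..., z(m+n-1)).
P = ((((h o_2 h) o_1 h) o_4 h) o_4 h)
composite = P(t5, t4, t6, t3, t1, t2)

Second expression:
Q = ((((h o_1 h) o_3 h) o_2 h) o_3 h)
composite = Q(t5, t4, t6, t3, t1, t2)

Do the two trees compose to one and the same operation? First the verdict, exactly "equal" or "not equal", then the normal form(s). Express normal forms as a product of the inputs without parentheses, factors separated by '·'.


In normal form, the first expression is t5 · t4 · t6 · t3 · t1 · t2
In normal form, the second expression is t5 · t4 · t6 · t3 · t1 · t2
One common form — equal.

equal: each reduces to t5 · t4 · t6 · t3 · t1 · t2


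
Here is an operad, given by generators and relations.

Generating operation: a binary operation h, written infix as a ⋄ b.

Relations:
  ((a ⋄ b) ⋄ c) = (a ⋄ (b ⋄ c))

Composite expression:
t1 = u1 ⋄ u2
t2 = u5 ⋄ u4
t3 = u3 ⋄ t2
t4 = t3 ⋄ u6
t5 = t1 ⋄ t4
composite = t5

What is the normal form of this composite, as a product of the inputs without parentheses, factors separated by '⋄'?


u1 ⋄ u2 ⋄ u3 ⋄ u5 ⋄ u4 ⋄ u6


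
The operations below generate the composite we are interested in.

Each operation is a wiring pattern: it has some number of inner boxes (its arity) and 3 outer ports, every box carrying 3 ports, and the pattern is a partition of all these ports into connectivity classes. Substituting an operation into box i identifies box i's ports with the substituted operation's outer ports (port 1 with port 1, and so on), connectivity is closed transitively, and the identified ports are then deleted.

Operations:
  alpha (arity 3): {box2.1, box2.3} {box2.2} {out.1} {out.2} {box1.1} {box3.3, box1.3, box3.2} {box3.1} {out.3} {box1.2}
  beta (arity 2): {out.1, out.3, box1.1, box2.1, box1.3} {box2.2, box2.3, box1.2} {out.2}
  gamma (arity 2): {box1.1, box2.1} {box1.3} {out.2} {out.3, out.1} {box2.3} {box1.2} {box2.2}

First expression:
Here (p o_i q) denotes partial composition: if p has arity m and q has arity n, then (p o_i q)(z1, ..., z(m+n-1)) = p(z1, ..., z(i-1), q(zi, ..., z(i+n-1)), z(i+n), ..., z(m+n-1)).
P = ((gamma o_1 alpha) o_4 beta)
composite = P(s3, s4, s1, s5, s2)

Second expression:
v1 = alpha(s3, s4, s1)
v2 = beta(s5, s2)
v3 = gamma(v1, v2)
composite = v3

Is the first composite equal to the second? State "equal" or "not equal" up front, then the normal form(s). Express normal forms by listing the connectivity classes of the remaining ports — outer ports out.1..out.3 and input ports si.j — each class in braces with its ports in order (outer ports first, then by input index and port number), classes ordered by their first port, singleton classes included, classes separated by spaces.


equal — both sides give {out.1, out.3} {out.2} {s1.1} {s1.2, s1.3, s3.3} {s2.1, s5.1, s5.3} {s2.2, s2.3, s5.2} {s3.1} {s3.2} {s4.1, s4.3} {s4.2}

Normal form of the first expression: {out.1, out.3} {out.2} {s1.1} {s1.2, s1.3, s3.3} {s2.1, s5.1, s5.3} {s2.2, s2.3, s5.2} {s3.1} {s3.2} {s4.1, s4.3} {s4.2}
Normal form of the second expression: {out.1, out.3} {out.2} {s1.1} {s1.2, s1.3, s3.3} {s2.1, s5.1, s5.3} {s2.2, s2.3, s5.2} {s3.1} {s3.2} {s4.1, s4.3} {s4.2}
The forms coincide; equal.


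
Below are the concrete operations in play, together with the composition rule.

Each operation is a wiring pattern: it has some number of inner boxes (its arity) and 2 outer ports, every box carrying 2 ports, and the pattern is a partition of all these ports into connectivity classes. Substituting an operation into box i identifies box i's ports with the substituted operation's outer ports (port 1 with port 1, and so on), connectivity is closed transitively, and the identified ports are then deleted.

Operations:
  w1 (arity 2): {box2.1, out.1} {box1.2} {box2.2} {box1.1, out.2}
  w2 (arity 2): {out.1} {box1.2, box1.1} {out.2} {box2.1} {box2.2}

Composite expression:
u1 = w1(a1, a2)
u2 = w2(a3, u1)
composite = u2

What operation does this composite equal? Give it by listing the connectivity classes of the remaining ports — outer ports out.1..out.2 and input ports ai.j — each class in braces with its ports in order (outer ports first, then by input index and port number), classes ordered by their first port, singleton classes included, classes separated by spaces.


{out.1} {out.2} {a1.1} {a1.2} {a2.1} {a2.2} {a3.1, a3.2}

Treat the ports identified at w2 as solder joints: merge, then drop.
after w1, the pattern on (a1, a2) reads {out.1, a2.1} {out.2, a1.1} {a1.2} {a2.2} (out.j = its outer ports)
after w2, the pattern on (a3, a1, a2) reads {out.1} {out.2} {a1.1} {a1.2} {a2.1} {a2.2} {a3.1, a3.2} (out.j = its outer ports)


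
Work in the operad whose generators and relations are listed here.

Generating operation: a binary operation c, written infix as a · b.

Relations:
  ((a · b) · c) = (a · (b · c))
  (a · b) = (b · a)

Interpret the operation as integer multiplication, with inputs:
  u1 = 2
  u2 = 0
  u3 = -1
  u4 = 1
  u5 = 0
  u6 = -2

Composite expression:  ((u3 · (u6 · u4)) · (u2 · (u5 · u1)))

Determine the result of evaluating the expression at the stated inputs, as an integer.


0

(u6 · u4) = -2
(u3 · (u6 · u4)) = 2
(u5 · u1) = 0
(u2 · (u5 · u1)) = 0
((u3 · (u6 · u4)) · (u2 · (u5 · u1))) = 0


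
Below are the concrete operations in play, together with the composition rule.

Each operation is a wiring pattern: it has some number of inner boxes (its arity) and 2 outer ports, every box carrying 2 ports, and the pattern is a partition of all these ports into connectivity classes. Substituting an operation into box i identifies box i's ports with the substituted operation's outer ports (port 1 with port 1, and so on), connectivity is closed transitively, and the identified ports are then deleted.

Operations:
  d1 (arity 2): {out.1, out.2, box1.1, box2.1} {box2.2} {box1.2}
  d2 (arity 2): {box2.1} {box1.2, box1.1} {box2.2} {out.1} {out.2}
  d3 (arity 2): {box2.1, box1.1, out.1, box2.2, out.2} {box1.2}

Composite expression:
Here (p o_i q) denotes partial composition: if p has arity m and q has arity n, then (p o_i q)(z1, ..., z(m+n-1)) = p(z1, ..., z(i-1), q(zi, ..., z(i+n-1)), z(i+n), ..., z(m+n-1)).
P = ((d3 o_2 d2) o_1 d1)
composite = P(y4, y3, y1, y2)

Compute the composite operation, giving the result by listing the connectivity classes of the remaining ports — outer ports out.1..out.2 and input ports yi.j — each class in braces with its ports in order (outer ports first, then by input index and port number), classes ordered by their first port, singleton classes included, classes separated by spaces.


{out.1, out.2, y3.1, y4.1} {y1.1, y1.2} {y2.1} {y2.2} {y3.2} {y4.2}

After gluing at d3, chains via deleted ports link the y-ports.
d1 over (y4, y3) gives {out.1, out.2, y3.1, y4.1} {y3.2} {y4.2}, out.j being that stage's outer ports
d2 over (y1, y2) gives {out.1} {out.2} {y1.1, y1.2} {y2.1} {y2.2}, out.j being that stage's outer ports
d3 over (y4, y3, y1, y2) gives {out.1, out.2, y3.1, y4.1} {y1.1, y1.2} {y2.1} {y2.2} {y3.2} {y4.2}, out.j being that stage's outer ports


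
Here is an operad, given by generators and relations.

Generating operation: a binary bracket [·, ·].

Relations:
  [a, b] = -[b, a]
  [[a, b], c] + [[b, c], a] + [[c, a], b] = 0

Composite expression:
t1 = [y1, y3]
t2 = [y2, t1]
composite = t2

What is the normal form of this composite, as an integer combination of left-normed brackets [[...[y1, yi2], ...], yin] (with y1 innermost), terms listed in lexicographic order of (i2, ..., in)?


-[[y1, y3], y2]


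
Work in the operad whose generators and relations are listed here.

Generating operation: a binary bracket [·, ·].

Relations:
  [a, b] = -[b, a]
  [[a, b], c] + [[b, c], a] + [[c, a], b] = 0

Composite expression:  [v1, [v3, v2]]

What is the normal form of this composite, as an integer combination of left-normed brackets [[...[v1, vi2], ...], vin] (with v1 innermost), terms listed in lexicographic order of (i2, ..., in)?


-[[v1, v2], v3] + [[v1, v3], v2]

A multilinear Lie element is pinned by v1-initial words (v1 innermost).
Composite bracket: [v1, [v3, v2]]
Applying ab - ba throughout gives 4 signed words (2^2 = 4).
Words beginning with v1 determine it all:
  word v1v2v3 has sign -1, contributing -[[v1, v2], v3]
  word v1v3v2 has sign +1, contributing +[[v1, v3], v2]


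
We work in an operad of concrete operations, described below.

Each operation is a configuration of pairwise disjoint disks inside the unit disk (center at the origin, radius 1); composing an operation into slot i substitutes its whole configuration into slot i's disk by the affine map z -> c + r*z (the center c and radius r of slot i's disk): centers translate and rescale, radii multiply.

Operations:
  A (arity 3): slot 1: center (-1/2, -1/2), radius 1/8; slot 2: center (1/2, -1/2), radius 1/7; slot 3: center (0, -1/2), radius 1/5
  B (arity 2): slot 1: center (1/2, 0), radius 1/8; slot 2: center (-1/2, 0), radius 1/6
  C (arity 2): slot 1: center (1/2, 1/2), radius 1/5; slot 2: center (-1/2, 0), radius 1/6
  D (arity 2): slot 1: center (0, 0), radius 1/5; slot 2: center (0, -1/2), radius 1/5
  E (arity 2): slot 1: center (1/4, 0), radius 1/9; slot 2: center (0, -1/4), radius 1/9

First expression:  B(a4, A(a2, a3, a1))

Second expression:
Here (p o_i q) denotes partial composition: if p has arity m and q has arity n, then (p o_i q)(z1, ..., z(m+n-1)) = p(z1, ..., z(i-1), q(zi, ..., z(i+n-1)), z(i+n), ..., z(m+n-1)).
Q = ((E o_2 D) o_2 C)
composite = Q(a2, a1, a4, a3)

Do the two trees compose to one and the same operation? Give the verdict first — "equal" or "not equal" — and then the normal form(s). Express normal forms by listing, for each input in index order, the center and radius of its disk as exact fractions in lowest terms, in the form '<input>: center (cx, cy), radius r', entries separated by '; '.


not equal; the first gives a1: center (-1/2, -1/12), radius 1/30; a2: center (-7/12, -1/12), radius 1/48; a3: center (-5/12, -1/12), radius 1/42; a4: center (1/2, 0), radius 1/8 and the second a1: center (1/90, -43/180), radius 1/225; a2: center (1/4, 0), radius 1/9; a3: center (0, -11/36), radius 1/45; a4: center (-1/90, -1/4), radius 1/270


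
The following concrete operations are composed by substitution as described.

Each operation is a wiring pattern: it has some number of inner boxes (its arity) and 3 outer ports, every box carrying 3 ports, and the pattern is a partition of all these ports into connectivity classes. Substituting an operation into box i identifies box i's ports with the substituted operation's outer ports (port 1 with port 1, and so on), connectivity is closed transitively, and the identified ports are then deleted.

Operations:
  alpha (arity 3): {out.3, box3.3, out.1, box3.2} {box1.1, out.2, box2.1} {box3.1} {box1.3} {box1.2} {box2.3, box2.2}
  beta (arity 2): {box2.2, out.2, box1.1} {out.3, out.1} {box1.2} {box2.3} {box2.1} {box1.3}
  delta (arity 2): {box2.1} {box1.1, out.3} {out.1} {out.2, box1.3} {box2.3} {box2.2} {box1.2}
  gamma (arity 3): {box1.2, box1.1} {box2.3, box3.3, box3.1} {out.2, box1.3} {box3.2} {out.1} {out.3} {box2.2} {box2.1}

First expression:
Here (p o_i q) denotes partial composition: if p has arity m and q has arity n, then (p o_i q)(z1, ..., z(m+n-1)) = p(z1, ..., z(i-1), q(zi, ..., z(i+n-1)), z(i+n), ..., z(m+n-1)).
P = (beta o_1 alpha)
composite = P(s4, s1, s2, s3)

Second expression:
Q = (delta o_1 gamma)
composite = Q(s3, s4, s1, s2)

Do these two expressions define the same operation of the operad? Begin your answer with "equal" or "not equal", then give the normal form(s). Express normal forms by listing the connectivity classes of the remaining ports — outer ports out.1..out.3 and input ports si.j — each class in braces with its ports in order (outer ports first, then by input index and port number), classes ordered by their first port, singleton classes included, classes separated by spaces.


not equal: they reduce to {out.1, out.3} {out.2, s2.2, s2.3, s3.2} {s1.1, s4.1} {s1.2, s1.3} {s2.1} {s3.1} {s3.3} {s4.2} {s4.3} and {out.1} {out.2} {out.3} {s1.1, s1.3, s4.3} {s1.2} {s2.1} {s2.2} {s2.3} {s3.1, s3.2} {s3.3} {s4.1} {s4.2}

The first expression reduces to {out.1, out.3} {out.2, s2.2, s2.3, s3.2} {s1.1, s4.1} {s1.2, s1.3} {s2.1} {s3.1} {s3.3} {s4.2} {s4.3}
The second expression reduces to {out.1} {out.2} {out.3} {s1.1, s1.3, s4.3} {s1.2} {s2.1} {s2.2} {s2.3} {s3.1, s3.2} {s3.3} {s4.1} {s4.2}
No match — not equal.


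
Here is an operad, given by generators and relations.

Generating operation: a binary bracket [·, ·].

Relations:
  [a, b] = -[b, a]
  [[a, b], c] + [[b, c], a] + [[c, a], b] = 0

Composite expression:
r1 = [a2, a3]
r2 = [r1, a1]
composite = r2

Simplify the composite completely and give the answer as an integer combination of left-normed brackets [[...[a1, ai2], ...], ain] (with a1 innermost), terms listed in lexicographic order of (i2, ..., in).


In the tensor algebra, words opening a1 carry the a1-anchored form.
Composite bracket: [[a2, a3], a1]
Under [a, b] = ab - ba we get 4 signed associative words (2^2 = 4).
Words beginning with a1 determine it all:
  the word a1a2a3 carries sign -1 and contributes -[[a1, a2], a3]
  the word a1a3a2 carries sign +1 and contributes +[[a1, a3], a2]

-[[a1, a2], a3] + [[a1, a3], a2]


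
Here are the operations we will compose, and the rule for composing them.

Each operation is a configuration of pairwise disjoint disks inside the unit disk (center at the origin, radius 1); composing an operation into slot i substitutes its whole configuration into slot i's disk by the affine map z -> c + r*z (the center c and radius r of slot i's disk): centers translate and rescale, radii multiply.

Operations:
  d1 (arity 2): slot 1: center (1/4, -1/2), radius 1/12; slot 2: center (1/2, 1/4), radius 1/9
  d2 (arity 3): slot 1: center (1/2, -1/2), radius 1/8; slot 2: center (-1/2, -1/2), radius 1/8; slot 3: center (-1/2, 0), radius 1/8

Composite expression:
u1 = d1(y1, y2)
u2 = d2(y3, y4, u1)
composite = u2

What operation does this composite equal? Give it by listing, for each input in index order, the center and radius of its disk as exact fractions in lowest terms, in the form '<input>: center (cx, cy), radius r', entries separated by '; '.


y1: center (-15/32, -1/16), radius 1/96; y2: center (-7/16, 1/32), radius 1/72; y3: center (1/2, -1/2), radius 1/8; y4: center (-1/2, -1/2), radius 1/8

Follow each y-input down from d2: c' goes to c + r*c', radius to r*r'.
input y3: applying the 1 nested substitution gives center (1/2, -1/2), radius 1/8
input y4: applying the 1 nested substitution gives center (-1/2, -1/2), radius 1/8
input y1: applying the 2 nested substitutions gives center (-15/32, -1/16), radius 1/96
input y2: applying the 2 nested substitutions gives center (-7/16, 1/32), radius 1/72


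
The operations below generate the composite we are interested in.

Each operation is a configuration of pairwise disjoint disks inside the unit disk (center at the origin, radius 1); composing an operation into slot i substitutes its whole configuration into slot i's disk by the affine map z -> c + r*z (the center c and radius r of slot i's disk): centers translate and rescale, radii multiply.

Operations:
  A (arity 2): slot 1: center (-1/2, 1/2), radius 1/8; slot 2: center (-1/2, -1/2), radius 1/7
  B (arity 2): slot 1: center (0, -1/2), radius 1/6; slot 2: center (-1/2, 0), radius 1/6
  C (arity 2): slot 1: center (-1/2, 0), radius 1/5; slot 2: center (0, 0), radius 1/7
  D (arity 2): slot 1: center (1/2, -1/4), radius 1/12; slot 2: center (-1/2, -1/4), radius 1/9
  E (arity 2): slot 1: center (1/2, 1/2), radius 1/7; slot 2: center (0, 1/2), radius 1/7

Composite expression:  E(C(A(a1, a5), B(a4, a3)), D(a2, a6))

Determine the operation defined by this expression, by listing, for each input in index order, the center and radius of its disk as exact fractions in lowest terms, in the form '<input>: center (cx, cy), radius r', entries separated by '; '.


a1: center (29/70, 18/35), radius 1/280; a2: center (1/14, 13/28), radius 1/84; a3: center (24/49, 1/2), radius 1/294; a4: center (1/2, 24/49), radius 1/294; a5: center (29/70, 17/35), radius 1/245; a6: center (-1/14, 13/28), radius 1/63

Below E, radii multiply path by path; the a-disk centers shift.
input a1: applying the 3 nested substitutions gives center (29/70, 18/35), radius 1/280
input a5: applying the 3 nested substitutions gives center (29/70, 17/35), radius 1/245
input a4: applying the 3 nested substitutions gives center (1/2, 24/49), radius 1/294
input a3: applying the 3 nested substitutions gives center (24/49, 1/2), radius 1/294
input a2: applying the 2 nested substitutions gives center (1/14, 13/28), radius 1/84
input a6: applying the 2 nested substitutions gives center (-1/14, 13/28), radius 1/63


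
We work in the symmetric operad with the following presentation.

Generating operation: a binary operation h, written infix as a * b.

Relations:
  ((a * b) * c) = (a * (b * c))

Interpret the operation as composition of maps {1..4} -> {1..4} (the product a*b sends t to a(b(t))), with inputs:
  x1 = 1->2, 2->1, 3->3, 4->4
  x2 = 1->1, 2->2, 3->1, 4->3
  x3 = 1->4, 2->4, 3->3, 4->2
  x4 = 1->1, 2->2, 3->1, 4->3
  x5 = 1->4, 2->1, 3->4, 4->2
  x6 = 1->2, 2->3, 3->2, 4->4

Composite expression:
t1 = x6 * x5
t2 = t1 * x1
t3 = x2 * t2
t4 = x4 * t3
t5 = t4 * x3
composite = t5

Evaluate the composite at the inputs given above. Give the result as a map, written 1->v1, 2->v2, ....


1->1, 2->1, 3->1, 4->1

(x6 * x5) = 1->4, 2->2, 3->4, 4->3
((x6 * x5) * x1) = 1->2, 2->4, 3->4, 4->3
(x2 * ((x6 * x5) * x1)) = 1->2, 2->3, 3->3, 4->1
(x4 * (x2 * ((x6 * x5) * x1))) = 1->2, 2->1, 3->1, 4->1
((x4 * (x2 * ((x6 * x5) * x1))) * x3) = 1->1, 2->1, 3->1, 4->1


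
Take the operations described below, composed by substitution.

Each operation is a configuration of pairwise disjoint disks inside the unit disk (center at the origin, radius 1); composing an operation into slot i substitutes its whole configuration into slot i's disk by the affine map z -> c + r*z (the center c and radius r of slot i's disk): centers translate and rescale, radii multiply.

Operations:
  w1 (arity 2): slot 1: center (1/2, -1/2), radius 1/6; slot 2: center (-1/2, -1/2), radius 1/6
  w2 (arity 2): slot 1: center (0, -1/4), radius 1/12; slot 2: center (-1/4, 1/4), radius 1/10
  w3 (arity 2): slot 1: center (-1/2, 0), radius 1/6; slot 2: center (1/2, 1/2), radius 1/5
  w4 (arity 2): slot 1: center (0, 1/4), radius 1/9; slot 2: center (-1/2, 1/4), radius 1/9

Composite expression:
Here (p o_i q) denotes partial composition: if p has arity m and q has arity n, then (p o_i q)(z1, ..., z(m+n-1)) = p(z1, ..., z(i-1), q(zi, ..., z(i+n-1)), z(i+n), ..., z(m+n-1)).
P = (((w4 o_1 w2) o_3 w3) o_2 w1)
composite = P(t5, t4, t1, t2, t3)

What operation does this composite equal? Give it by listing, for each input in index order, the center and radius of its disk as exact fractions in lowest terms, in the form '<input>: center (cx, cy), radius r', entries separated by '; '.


t1: center (-1/30, 49/180), radius 1/540; t2: center (-5/9, 1/4), radius 1/54; t3: center (-4/9, 11/36), radius 1/45; t4: center (-1/45, 49/180), radius 1/540; t5: center (0, 2/9), radius 1/108


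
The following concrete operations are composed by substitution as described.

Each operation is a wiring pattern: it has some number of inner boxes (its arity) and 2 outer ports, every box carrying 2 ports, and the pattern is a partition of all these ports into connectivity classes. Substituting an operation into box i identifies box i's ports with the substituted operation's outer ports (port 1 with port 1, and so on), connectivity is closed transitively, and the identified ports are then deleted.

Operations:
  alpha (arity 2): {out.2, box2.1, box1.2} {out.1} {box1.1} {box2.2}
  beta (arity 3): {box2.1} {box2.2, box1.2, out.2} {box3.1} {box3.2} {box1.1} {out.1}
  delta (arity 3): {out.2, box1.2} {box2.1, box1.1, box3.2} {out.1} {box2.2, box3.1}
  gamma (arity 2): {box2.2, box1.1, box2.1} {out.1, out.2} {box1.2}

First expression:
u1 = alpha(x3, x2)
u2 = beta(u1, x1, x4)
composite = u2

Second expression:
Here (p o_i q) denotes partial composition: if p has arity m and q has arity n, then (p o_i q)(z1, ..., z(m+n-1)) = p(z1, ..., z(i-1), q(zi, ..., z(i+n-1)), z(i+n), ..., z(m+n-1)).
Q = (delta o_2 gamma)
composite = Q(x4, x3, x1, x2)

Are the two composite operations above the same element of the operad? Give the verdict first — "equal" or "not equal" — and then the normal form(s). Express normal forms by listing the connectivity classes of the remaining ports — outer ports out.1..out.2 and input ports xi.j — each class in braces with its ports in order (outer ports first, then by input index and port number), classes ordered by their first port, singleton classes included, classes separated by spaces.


Normal form of the first expression: {out.1} {out.2, x1.2, x2.1, x3.2} {x1.1} {x2.2} {x3.1} {x4.1} {x4.2}
Normal form of the second expression: {out.1} {out.2, x4.2} {x1.1, x1.2, x3.1} {x2.1, x2.2, x4.1} {x3.2}
The normal forms differ: not equal.

not equal — first {out.1} {out.2, x1.2, x2.1, x3.2} {x1.1} {x2.2} {x3.1} {x4.1} {x4.2}, second {out.1} {out.2, x4.2} {x1.1, x1.2, x3.1} {x2.1, x2.2, x4.1} {x3.2}


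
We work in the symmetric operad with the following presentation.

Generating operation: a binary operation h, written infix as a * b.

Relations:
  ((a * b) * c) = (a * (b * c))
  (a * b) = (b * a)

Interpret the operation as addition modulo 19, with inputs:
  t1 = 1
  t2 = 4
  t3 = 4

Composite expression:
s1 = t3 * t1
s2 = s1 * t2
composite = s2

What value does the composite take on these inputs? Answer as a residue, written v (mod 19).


(t3 * t1) = 5
((t3 * t1) * t2) = 9

9 (mod 19)


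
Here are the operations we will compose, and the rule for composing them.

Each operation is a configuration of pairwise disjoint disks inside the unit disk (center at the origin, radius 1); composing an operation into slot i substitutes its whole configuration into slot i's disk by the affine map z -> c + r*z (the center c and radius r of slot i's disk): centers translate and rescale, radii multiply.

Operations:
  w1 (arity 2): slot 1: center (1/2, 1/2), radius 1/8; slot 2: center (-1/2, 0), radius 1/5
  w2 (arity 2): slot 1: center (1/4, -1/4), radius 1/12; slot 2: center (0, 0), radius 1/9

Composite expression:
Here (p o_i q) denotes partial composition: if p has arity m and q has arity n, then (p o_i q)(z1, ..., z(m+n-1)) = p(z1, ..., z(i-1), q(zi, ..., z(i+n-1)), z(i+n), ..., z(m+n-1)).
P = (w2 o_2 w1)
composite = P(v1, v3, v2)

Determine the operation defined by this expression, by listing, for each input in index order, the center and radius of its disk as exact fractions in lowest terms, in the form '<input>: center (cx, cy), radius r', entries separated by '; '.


Below w2, radii multiply path by path; the v-disk centers shift.
tracing v1 down its 1-map path: center (1/4, -1/4), radius 1/12
tracing v3 down its 2-map path: center (1/18, 1/18), radius 1/72
tracing v2 down its 2-map path: center (-1/18, 0), radius 1/45

v1: center (1/4, -1/4), radius 1/12; v2: center (-1/18, 0), radius 1/45; v3: center (1/18, 1/18), radius 1/72


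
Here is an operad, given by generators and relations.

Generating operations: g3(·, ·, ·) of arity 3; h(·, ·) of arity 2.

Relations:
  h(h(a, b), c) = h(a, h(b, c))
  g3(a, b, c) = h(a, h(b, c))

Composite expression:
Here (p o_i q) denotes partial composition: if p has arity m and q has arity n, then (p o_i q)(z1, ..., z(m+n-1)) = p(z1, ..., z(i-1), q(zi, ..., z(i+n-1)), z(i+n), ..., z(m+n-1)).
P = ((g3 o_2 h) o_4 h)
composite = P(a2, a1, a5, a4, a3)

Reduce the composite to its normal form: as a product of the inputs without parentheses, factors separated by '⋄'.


Key point: g3 is associative — brackets drop, the a-order remains.
h(a1, a5) flattens to a1 ⋄ a5
h(a4, a3) flattens to a4 ⋄ a3
g3(a2, h(a1, a5), h(a4, a3)) flattens to a2 ⋄ a1 ⋄ a5 ⋄ a4 ⋄ a3

a2 ⋄ a1 ⋄ a5 ⋄ a4 ⋄ a3


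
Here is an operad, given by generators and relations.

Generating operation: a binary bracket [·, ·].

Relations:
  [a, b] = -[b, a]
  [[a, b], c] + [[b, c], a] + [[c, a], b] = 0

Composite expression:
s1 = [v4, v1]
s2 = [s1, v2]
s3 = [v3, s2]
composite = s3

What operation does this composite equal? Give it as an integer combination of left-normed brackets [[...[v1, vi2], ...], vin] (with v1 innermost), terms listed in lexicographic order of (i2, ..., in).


[[[v1, v4], v2], v3]

A multilinear Lie element is pinned by v1-initial words (v1 innermost).
Composite bracket: [v3, [[v4, v1], v2]]
Applying ab - ba throughout gives 8 signed words (2^3 = 8).
Only words starting with v1 matter:
  the word v1v4v2v3 carries sign +1 and contributes +[[[v1, v4], v2], v3]


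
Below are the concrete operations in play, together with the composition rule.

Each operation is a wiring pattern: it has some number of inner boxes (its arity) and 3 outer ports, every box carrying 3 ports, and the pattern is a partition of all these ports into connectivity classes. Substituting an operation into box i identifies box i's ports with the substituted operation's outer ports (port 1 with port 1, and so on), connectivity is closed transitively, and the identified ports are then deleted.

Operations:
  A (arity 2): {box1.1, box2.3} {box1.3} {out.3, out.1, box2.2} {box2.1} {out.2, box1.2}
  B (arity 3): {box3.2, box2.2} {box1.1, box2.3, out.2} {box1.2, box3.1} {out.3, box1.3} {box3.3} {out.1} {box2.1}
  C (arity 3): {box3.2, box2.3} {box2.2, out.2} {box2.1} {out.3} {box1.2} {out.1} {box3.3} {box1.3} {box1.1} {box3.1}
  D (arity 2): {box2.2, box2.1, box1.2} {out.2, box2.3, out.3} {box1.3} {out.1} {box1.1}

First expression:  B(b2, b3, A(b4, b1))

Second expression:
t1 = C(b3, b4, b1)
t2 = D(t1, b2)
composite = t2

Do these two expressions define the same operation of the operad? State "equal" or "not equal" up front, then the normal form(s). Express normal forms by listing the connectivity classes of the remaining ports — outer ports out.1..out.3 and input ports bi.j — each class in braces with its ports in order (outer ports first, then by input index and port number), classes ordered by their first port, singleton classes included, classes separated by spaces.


not equal; first: {out.1} {out.2, b2.1, b3.3} {out.3, b2.3} {b1.1} {b1.2, b2.2} {b1.3, b4.1} {b3.1} {b3.2, b4.2} {b4.3}; second: {out.1} {out.2, out.3, b2.3} {b1.1} {b1.2, b4.3} {b1.3} {b2.1, b2.2, b4.2} {b3.1} {b3.2} {b3.3} {b4.1}

In normal form, the first expression is {out.1} {out.2, b2.1, b3.3} {out.3, b2.3} {b1.1} {b1.2, b2.2} {b1.3, b4.1} {b3.1} {b3.2, b4.2} {b4.3}
In normal form, the second expression is {out.1} {out.2, out.3, b2.3} {b1.1} {b1.2, b4.3} {b1.3} {b2.1, b2.2, b4.2} {b3.1} {b3.2} {b3.3} {b4.1}
Different reductions; not equal.
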